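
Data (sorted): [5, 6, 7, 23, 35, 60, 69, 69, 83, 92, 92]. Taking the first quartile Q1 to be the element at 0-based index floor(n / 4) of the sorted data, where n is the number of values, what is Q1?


The list has n = 11 elements.
Q1 index = floor(11 / 4) = floor(2.75) = 2
Counting from index 0 in the sorted data, the element at index 2 is 7.
Final answer: 7


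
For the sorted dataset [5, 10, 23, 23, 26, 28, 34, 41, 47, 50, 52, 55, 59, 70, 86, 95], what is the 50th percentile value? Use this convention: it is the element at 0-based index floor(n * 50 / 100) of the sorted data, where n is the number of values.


The dataset has n = 16 elements.
Index = floor(16 * 50 / 100) = floor(800 / 100) = floor(8) = 8
Counting from index 0 in the sorted data, the element at index 8 is 47.
Final answer: 47


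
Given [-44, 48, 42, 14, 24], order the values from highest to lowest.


Original list: [-44, 48, 42, 14, 24]
Repeatedly take the largest remaining element:
  Remaining [-44, 48, 42, 14, 24] -> largest is 48
  Remaining [-44, 42, 14, 24] -> largest is 42
  Remaining [-44, 14, 24] -> largest is 24
  Remaining [-44, 14] -> largest is 14
  Remaining [-44] -> largest is -44
Collecting the picks in order gives the descending list.
Final answer: [48, 42, 24, 14, -44]


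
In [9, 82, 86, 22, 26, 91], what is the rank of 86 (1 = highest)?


Sort descending: [91, 86, 82, 26, 22, 9]
Find 86 in the sorted list.
86 is at position 2.
Final answer: 2


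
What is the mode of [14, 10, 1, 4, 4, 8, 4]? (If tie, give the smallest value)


Count the frequency of each value:
  1 appears 1 time(s)
  4 appears 3 time(s)
  8 appears 1 time(s)
  10 appears 1 time(s)
  14 appears 1 time(s)
Maximum frequency is 3.
Only 4 reaches that frequency, so it is the mode.
Final answer: 4


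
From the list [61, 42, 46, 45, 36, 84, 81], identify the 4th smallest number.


Sort ascending: [36, 42, 45, 46, 61, 81, 84]
The 4th element (1-indexed) is at index 3.
Value = 46
Final answer: 46


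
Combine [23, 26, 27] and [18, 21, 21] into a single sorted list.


List A: [23, 26, 27]
List B: [18, 21, 21]
Repeatedly compare the front elements and take the smaller:
  23 vs 18 -> take 18
  23 vs 21 -> take 21
  23 vs 21 -> take 21
  B is exhausted; append the rest of A: [23, 26, 27]
Final answer: [18, 21, 21, 23, 26, 27]


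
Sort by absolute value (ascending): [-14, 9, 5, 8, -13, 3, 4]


Compute absolute values:
  |-14| = 14
  |9| = 9
  |5| = 5
  |8| = 8
  |-13| = 13
  |3| = 3
  |4| = 4
Absolute values in increasing order: 3 < 4 < 5 < 8 < 9 < 13 < 14
Listing the original numbers in that order gives the answer.
Final answer: [3, 4, 5, 8, 9, -13, -14]


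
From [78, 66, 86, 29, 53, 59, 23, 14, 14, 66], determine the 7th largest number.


Sort descending: [86, 78, 66, 66, 59, 53, 29, 23, 14, 14]
The 7th element (1-indexed) is at index 6.
Value = 29
Final answer: 29


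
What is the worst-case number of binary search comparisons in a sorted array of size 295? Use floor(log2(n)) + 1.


Binary search halves the search space each step.
Maximum comparisons = floor(log2(295)) + 1
log2(295) = 8.2046
floor(log2(295)) = 8, so 8 + 1 = 9
Final answer: 9


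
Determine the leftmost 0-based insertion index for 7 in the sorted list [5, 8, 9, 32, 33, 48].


List is sorted: [5, 8, 9, 32, 33, 48]
We need the leftmost position where 7 can be inserted, i.e. the first index whose element is >= 7 (or the end of the list if none is).
Binary search with low=0, high=6 (0-based indices):
  low=0, high=6, mid=3: a[3]=32 >= 7, so high = 3
  low=0, high=3, mid=1: a[1]=8 >= 7, so high = 1
  low=0, high=1, mid=0: a[0]=5 < 7, so low = 1
Now low = high = 1, so the insertion index is 1.
Final answer: 1


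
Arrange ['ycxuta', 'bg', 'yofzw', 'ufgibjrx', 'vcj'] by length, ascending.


Compute lengths:
  'ycxuta' has length 6
  'bg' has length 2
  'yofzw' has length 5
  'ufgibjrx' has length 8
  'vcj' has length 3
Lengths in increasing order: 2 < 3 < 5 < 6 < 8
Listing the words in that order gives the answer.
Final answer: ['bg', 'vcj', 'yofzw', 'ycxuta', 'ufgibjrx']


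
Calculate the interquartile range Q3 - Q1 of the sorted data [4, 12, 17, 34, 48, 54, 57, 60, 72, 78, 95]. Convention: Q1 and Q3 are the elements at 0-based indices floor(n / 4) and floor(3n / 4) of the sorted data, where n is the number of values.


The data has n = 11 elements.
Q1 index = floor(11 / 4) = floor(2.75) = 2; Q3 index = floor(3 * 11 / 4) = floor(8.25) = 8
Q1 = element at index 2 = 17
Q3 = element at index 8 = 72
IQR = 72 - 17 = 55
Final answer: 55


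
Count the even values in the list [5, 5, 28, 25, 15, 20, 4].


Check each element:
  5 is odd
  5 is odd
  28 is even
  25 is odd
  15 is odd
  20 is even
  4 is even
Evens: [28, 20, 4]
Count of evens = 3
Final answer: 3


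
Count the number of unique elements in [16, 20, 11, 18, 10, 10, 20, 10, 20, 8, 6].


List all unique values:
Distinct values: [6, 8, 10, 11, 16, 18, 20]
Count = 7
Final answer: 7


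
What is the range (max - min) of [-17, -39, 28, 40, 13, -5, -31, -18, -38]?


Maximum value: 40
Minimum value: -39
Range = 40 - (-39) = 79
Final answer: 79


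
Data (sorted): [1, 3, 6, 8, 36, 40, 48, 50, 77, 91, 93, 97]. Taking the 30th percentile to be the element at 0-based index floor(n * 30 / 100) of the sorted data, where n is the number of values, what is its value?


The dataset has n = 12 elements.
Index = floor(12 * 30 / 100) = floor(360 / 100) = floor(3.6) = 3
Counting from index 0 in the sorted data, the element at index 3 is 8.
Final answer: 8


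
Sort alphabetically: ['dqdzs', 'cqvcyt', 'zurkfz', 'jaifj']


Compare strings character by character (the first differing letter decides):
  'cqvcyt' < 'dqdzs' since 'c' < 'd' at position 1
  'dqdzs' < 'jaifj' since 'd' < 'j' at position 1
  'jaifj' < 'zurkfz' since 'j' < 'z' at position 1
Chaining these comparisons gives the alphabetical order.
Final answer: ['cqvcyt', 'dqdzs', 'jaifj', 'zurkfz']


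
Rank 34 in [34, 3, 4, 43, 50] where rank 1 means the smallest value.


Sort ascending: [3, 4, 34, 43, 50]
Find 34 in the sorted list.
34 is at position 3 (1-indexed).
Final answer: 3


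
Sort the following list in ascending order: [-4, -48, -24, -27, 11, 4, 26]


Original list: [-4, -48, -24, -27, 11, 4, 26]
Repeatedly take the smallest remaining element:
  Remaining [-4, -48, -24, -27, 11, 4, 26] -> smallest is -48
  Remaining [-4, -24, -27, 11, 4, 26] -> smallest is -27
  Remaining [-4, -24, 11, 4, 26] -> smallest is -24
  Remaining [-4, 11, 4, 26] -> smallest is -4
  Remaining [11, 4, 26] -> smallest is 4
  Remaining [11, 26] -> smallest is 11
  Remaining [26] -> smallest is 26
Collecting the picks in order gives the sorted list.
Final answer: [-48, -27, -24, -4, 4, 11, 26]


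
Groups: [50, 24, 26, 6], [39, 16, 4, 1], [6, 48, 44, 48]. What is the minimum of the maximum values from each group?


Find max of each group:
  Group 1: [50, 24, 26, 6] -> max = 50
  Group 2: [39, 16, 4, 1] -> max = 39
  Group 3: [6, 48, 44, 48] -> max = 48
Maxes: [50, 39, 48]
Minimum of maxes = 39
Final answer: 39


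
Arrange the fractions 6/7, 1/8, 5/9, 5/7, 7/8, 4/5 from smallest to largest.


Convert to decimal for comparison:
  6/7 = 0.8571
  1/8 = 0.125
  5/9 = 0.5556
  5/7 = 0.7143
  7/8 = 0.875
  4/5 = 0.8
Decimals in increasing order: 0.125 < 0.5556 < 0.7143 < 0.8 < 0.8571 < 0.875
Writing each back as its fraction gives the sorted order.
Final answer: 1/8, 5/9, 5/7, 4/5, 6/7, 7/8


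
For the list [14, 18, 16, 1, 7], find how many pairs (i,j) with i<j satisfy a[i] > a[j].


For each element, count the later elements that are smaller than it:
  14 (index 0): smaller elements after it = [1, 7] -> 2
  18 (index 1): smaller elements after it = [16, 1, 7] -> 3
  16 (index 2): smaller elements after it = [1, 7] -> 2
  1 (index 3): smaller elements after it = [] -> 0
Total inversions = 2 + 3 + 2 + 0 = 7
Final answer: 7


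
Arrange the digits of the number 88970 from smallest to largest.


The number 88970 has digits: 8, 8, 9, 7, 0
Sorted: 0, 7, 8, 8, 9
Joining the sorted digits gives the result.
Final answer: 07889


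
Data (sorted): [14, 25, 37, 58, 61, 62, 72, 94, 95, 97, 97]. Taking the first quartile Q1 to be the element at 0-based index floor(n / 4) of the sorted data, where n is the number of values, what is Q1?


The list has n = 11 elements.
Q1 index = floor(11 / 4) = floor(2.75) = 2
Counting from index 0 in the sorted data, the element at index 2 is 37.
Final answer: 37


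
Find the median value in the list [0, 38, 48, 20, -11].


First, sort the list: [-11, 0, 20, 38, 48]
The list has 5 elements (odd count).
The middle index is 2 (0-based), and the element there is 20.
Final answer: 20


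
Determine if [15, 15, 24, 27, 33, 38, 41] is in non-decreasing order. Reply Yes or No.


Check consecutive pairs:
  15 <= 15? True
  15 <= 24? True
  24 <= 27? True
  27 <= 33? True
  33 <= 38? True
  38 <= 41? True
Every consecutive pair is in order, so the list is non-decreasing.
Final answer: Yes


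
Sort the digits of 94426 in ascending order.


The number 94426 has digits: 9, 4, 4, 2, 6
Sorted: 2, 4, 4, 6, 9
Joining the sorted digits gives the result.
Final answer: 24469


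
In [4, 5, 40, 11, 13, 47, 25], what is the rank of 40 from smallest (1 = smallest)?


Sort ascending: [4, 5, 11, 13, 25, 40, 47]
Find 40 in the sorted list.
40 is at position 6 (1-indexed).
Final answer: 6


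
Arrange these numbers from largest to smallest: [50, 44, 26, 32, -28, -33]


Original list: [50, 44, 26, 32, -28, -33]
Repeatedly take the largest remaining element:
  Remaining [50, 44, 26, 32, -28, -33] -> largest is 50
  Remaining [44, 26, 32, -28, -33] -> largest is 44
  Remaining [26, 32, -28, -33] -> largest is 32
  Remaining [26, -28, -33] -> largest is 26
  Remaining [-28, -33] -> largest is -28
  Remaining [-33] -> largest is -33
Collecting the picks in order gives the descending list.
Final answer: [50, 44, 32, 26, -28, -33]


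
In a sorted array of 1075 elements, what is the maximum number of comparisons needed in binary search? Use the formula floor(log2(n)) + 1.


Binary search halves the search space each step.
Maximum comparisons = floor(log2(1075)) + 1
log2(1075) = 10.0701
floor(log2(1075)) = 10, so 10 + 1 = 11
Final answer: 11


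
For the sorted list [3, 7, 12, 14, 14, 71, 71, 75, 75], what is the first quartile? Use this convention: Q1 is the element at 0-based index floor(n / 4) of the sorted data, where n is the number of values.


The list has n = 9 elements.
Q1 index = floor(9 / 4) = floor(2.25) = 2
Counting from index 0 in the sorted data, the element at index 2 is 12.
Final answer: 12


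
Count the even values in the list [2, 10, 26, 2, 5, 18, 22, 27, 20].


Check each element:
  2 is even
  10 is even
  26 is even
  2 is even
  5 is odd
  18 is even
  22 is even
  27 is odd
  20 is even
Evens: [2, 10, 26, 2, 18, 22, 20]
Count of evens = 7
Final answer: 7


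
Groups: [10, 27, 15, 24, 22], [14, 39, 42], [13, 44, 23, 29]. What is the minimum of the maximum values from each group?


Find max of each group:
  Group 1: [10, 27, 15, 24, 22] -> max = 27
  Group 2: [14, 39, 42] -> max = 42
  Group 3: [13, 44, 23, 29] -> max = 44
Maxes: [27, 42, 44]
Minimum of maxes = 27
Final answer: 27


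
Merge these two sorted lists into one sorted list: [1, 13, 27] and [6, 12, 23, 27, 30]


List A: [1, 13, 27]
List B: [6, 12, 23, 27, 30]
Repeatedly compare the front elements and take the smaller:
  1 vs 6 -> take 1
  13 vs 6 -> take 6
  13 vs 12 -> take 12
  13 vs 23 -> take 13
  27 vs 23 -> take 23
  27 vs 27 -> take 27
  A is exhausted; append the rest of B: [27, 30]
Final answer: [1, 6, 12, 13, 23, 27, 27, 30]


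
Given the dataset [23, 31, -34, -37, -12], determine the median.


First, sort the list: [-37, -34, -12, 23, 31]
The list has 5 elements (odd count).
The middle index is 2 (0-based), and the element there is -12.
Final answer: -12


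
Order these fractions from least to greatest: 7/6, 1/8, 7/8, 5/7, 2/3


Convert to decimal for comparison:
  7/6 = 1.1667
  1/8 = 0.125
  7/8 = 0.875
  5/7 = 0.7143
  2/3 = 0.6667
Decimals in increasing order: 0.125 < 0.6667 < 0.7143 < 0.875 < 1.1667
Writing each back as its fraction gives the sorted order.
Final answer: 1/8, 2/3, 5/7, 7/8, 7/6


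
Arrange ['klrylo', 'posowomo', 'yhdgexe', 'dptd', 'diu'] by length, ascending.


Compute lengths:
  'klrylo' has length 6
  'posowomo' has length 8
  'yhdgexe' has length 7
  'dptd' has length 4
  'diu' has length 3
Lengths in increasing order: 3 < 4 < 6 < 7 < 8
Listing the words in that order gives the answer.
Final answer: ['diu', 'dptd', 'klrylo', 'yhdgexe', 'posowomo']


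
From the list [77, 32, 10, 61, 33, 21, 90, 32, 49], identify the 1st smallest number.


Sort ascending: [10, 21, 32, 32, 33, 49, 61, 77, 90]
The 1st element (1-indexed) is at index 0.
Value = 10
Final answer: 10


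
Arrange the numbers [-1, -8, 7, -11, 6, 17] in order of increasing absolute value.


Compute absolute values:
  |-1| = 1
  |-8| = 8
  |7| = 7
  |-11| = 11
  |6| = 6
  |17| = 17
Absolute values in increasing order: 1 < 6 < 7 < 8 < 11 < 17
Listing the original numbers in that order gives the answer.
Final answer: [-1, 6, 7, -8, -11, 17]


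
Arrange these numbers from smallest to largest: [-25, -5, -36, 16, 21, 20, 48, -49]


Original list: [-25, -5, -36, 16, 21, 20, 48, -49]
Repeatedly take the smallest remaining element:
  Remaining [-25, -5, -36, 16, 21, 20, 48, -49] -> smallest is -49
  Remaining [-25, -5, -36, 16, 21, 20, 48] -> smallest is -36
  Remaining [-25, -5, 16, 21, 20, 48] -> smallest is -25
  Remaining [-5, 16, 21, 20, 48] -> smallest is -5
  Remaining [16, 21, 20, 48] -> smallest is 16
  Remaining [21, 20, 48] -> smallest is 20
  Remaining [21, 48] -> smallest is 21
  Remaining [48] -> smallest is 48
Collecting the picks in order gives the sorted list.
Final answer: [-49, -36, -25, -5, 16, 20, 21, 48]


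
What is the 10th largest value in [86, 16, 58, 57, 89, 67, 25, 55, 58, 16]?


Sort descending: [89, 86, 67, 58, 58, 57, 55, 25, 16, 16]
The 10th element (1-indexed) is at index 9.
Value = 16
Final answer: 16


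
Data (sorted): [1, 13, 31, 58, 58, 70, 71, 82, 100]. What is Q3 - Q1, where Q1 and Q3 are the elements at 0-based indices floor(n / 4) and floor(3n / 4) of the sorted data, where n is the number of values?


The data has n = 9 elements.
Q1 index = floor(9 / 4) = floor(2.25) = 2; Q3 index = floor(3 * 9 / 4) = floor(6.75) = 6
Q1 = element at index 2 = 31
Q3 = element at index 6 = 71
IQR = 71 - 31 = 40
Final answer: 40


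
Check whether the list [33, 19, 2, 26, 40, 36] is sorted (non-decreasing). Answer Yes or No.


Check consecutive pairs:
  33 <= 19? False
  19 <= 2? False
  2 <= 26? True
  26 <= 40? True
  40 <= 36? False
3 consecutive pair(s) are out of order, so the list is not sorted.
Final answer: No


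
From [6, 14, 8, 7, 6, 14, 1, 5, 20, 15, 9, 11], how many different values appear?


List all unique values:
Distinct values: [1, 5, 6, 7, 8, 9, 11, 14, 15, 20]
Count = 10
Final answer: 10


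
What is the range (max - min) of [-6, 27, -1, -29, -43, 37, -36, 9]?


Maximum value: 37
Minimum value: -43
Range = 37 - (-43) = 80
Final answer: 80


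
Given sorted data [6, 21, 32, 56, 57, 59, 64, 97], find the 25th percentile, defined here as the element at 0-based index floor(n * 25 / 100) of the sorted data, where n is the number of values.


The dataset has n = 8 elements.
Index = floor(8 * 25 / 100) = floor(200 / 100) = floor(2) = 2
Counting from index 0 in the sorted data, the element at index 2 is 32.
Final answer: 32


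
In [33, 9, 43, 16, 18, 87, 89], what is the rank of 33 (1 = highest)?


Sort descending: [89, 87, 43, 33, 18, 16, 9]
Find 33 in the sorted list.
33 is at position 4.
Final answer: 4


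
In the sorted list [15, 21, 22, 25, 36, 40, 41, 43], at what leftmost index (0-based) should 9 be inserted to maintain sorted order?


List is sorted: [15, 21, 22, 25, 36, 40, 41, 43]
We need the leftmost position where 9 can be inserted, i.e. the first index whose element is >= 9 (or the end of the list if none is).
Binary search with low=0, high=8 (0-based indices):
  low=0, high=8, mid=4: a[4]=36 >= 9, so high = 4
  low=0, high=4, mid=2: a[2]=22 >= 9, so high = 2
  low=0, high=2, mid=1: a[1]=21 >= 9, so high = 1
  low=0, high=1, mid=0: a[0]=15 >= 9, so high = 0
Now low = high = 0, so the insertion index is 0.
Final answer: 0


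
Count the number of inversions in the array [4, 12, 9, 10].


For each element, count the later elements that are smaller than it:
  4 (index 0): smaller elements after it = [] -> 0
  12 (index 1): smaller elements after it = [9, 10] -> 2
  9 (index 2): smaller elements after it = [] -> 0
Total inversions = 0 + 2 + 0 = 2
Final answer: 2


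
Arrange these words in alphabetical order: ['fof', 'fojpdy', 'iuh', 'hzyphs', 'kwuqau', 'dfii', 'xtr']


Compare strings character by character (the first differing letter decides):
  'dfii' < 'fof' since 'd' < 'f' at position 1
  'fof' < 'fojpdy' since 'f' < 'j' at position 3
  'fojpdy' < 'hzyphs' since 'f' < 'h' at position 1
  'hzyphs' < 'iuh' since 'h' < 'i' at position 1
  'iuh' < 'kwuqau' since 'i' < 'k' at position 1
  'kwuqau' < 'xtr' since 'k' < 'x' at position 1
Chaining these comparisons gives the alphabetical order.
Final answer: ['dfii', 'fof', 'fojpdy', 'hzyphs', 'iuh', 'kwuqau', 'xtr']


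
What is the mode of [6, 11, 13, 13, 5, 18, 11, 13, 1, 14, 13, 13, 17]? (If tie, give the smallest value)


Count the frequency of each value:
  1 appears 1 time(s)
  5 appears 1 time(s)
  6 appears 1 time(s)
  11 appears 2 time(s)
  13 appears 5 time(s)
  14 appears 1 time(s)
  17 appears 1 time(s)
  18 appears 1 time(s)
Maximum frequency is 5.
Only 13 reaches that frequency, so it is the mode.
Final answer: 13


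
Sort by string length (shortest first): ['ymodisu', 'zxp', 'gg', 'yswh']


Compute lengths:
  'ymodisu' has length 7
  'zxp' has length 3
  'gg' has length 2
  'yswh' has length 4
Lengths in increasing order: 2 < 3 < 4 < 7
Listing the words in that order gives the answer.
Final answer: ['gg', 'zxp', 'yswh', 'ymodisu']


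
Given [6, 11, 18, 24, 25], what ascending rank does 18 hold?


Sort ascending: [6, 11, 18, 24, 25]
Find 18 in the sorted list.
18 is at position 3 (1-indexed).
Final answer: 3


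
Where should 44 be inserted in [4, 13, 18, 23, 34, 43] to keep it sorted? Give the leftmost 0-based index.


List is sorted: [4, 13, 18, 23, 34, 43]
We need the leftmost position where 44 can be inserted, i.e. the first index whose element is >= 44 (or the end of the list if none is).
Binary search with low=0, high=6 (0-based indices):
  low=0, high=6, mid=3: a[3]=23 < 44, so low = 4
  low=4, high=6, mid=5: a[5]=43 < 44, so low = 6
Now low = high = 6, so the insertion index is 6.
Final answer: 6


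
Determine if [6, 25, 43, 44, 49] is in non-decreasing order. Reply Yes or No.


Check consecutive pairs:
  6 <= 25? True
  25 <= 43? True
  43 <= 44? True
  44 <= 49? True
Every consecutive pair is in order, so the list is non-decreasing.
Final answer: Yes


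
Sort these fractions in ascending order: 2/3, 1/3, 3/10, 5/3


Convert to decimal for comparison:
  2/3 = 0.6667
  1/3 = 0.3333
  3/10 = 0.3
  5/3 = 1.6667
Decimals in increasing order: 0.3 < 0.3333 < 0.6667 < 1.6667
Writing each back as its fraction gives the sorted order.
Final answer: 3/10, 1/3, 2/3, 5/3


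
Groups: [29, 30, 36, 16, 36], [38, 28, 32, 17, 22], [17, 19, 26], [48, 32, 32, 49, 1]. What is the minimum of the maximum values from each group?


Find max of each group:
  Group 1: [29, 30, 36, 16, 36] -> max = 36
  Group 2: [38, 28, 32, 17, 22] -> max = 38
  Group 3: [17, 19, 26] -> max = 26
  Group 4: [48, 32, 32, 49, 1] -> max = 49
Maxes: [36, 38, 26, 49]
Minimum of maxes = 26
Final answer: 26


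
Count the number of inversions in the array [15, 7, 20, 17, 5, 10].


For each element, count the later elements that are smaller than it:
  15 (index 0): smaller elements after it = [7, 5, 10] -> 3
  7 (index 1): smaller elements after it = [5] -> 1
  20 (index 2): smaller elements after it = [17, 5, 10] -> 3
  17 (index 3): smaller elements after it = [5, 10] -> 2
  5 (index 4): smaller elements after it = [] -> 0
Total inversions = 3 + 1 + 3 + 2 + 0 = 9
Final answer: 9


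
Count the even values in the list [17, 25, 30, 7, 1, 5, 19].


Check each element:
  17 is odd
  25 is odd
  30 is even
  7 is odd
  1 is odd
  5 is odd
  19 is odd
Evens: [30]
Count of evens = 1
Final answer: 1


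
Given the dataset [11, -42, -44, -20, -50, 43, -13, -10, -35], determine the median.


First, sort the list: [-50, -44, -42, -35, -20, -13, -10, 11, 43]
The list has 9 elements (odd count).
The middle index is 4 (0-based), and the element there is -20.
Final answer: -20


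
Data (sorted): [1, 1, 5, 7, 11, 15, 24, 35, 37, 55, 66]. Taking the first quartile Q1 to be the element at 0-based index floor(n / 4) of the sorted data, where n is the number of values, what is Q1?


The list has n = 11 elements.
Q1 index = floor(11 / 4) = floor(2.75) = 2
Counting from index 0 in the sorted data, the element at index 2 is 5.
Final answer: 5


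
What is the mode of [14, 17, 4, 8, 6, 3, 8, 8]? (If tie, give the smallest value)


Count the frequency of each value:
  3 appears 1 time(s)
  4 appears 1 time(s)
  6 appears 1 time(s)
  8 appears 3 time(s)
  14 appears 1 time(s)
  17 appears 1 time(s)
Maximum frequency is 3.
Only 8 reaches that frequency, so it is the mode.
Final answer: 8


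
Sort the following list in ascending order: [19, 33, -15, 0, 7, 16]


Original list: [19, 33, -15, 0, 7, 16]
Repeatedly take the smallest remaining element:
  Remaining [19, 33, -15, 0, 7, 16] -> smallest is -15
  Remaining [19, 33, 0, 7, 16] -> smallest is 0
  Remaining [19, 33, 7, 16] -> smallest is 7
  Remaining [19, 33, 16] -> smallest is 16
  Remaining [19, 33] -> smallest is 19
  Remaining [33] -> smallest is 33
Collecting the picks in order gives the sorted list.
Final answer: [-15, 0, 7, 16, 19, 33]


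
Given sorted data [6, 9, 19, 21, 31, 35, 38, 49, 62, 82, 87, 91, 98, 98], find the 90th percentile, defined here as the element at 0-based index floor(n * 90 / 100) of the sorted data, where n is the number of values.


The dataset has n = 14 elements.
Index = floor(14 * 90 / 100) = floor(1260 / 100) = floor(12.6) = 12
Counting from index 0 in the sorted data, the element at index 12 is 98.
Final answer: 98


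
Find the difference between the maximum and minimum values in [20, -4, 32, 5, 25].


Maximum value: 32
Minimum value: -4
Range = 32 - (-4) = 36
Final answer: 36


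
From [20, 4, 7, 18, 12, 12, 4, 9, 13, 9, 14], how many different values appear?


List all unique values:
Distinct values: [4, 7, 9, 12, 13, 14, 18, 20]
Count = 8
Final answer: 8


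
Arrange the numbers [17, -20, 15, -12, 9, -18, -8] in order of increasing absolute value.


Compute absolute values:
  |17| = 17
  |-20| = 20
  |15| = 15
  |-12| = 12
  |9| = 9
  |-18| = 18
  |-8| = 8
Absolute values in increasing order: 8 < 9 < 12 < 15 < 17 < 18 < 20
Listing the original numbers in that order gives the answer.
Final answer: [-8, 9, -12, 15, 17, -18, -20]


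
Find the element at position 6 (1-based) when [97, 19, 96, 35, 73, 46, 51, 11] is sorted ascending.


Sort ascending: [11, 19, 35, 46, 51, 73, 96, 97]
The 6th element (1-indexed) is at index 5.
Value = 73
Final answer: 73


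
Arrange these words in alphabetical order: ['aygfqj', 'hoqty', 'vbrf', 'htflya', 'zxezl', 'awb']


Compare strings character by character (the first differing letter decides):
  'awb' < 'aygfqj' since 'w' < 'y' at position 2
  'aygfqj' < 'hoqty' since 'a' < 'h' at position 1
  'hoqty' < 'htflya' since 'o' < 't' at position 2
  'htflya' < 'vbrf' since 'h' < 'v' at position 1
  'vbrf' < 'zxezl' since 'v' < 'z' at position 1
Chaining these comparisons gives the alphabetical order.
Final answer: ['awb', 'aygfqj', 'hoqty', 'htflya', 'vbrf', 'zxezl']


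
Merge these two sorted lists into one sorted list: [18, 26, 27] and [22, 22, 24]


List A: [18, 26, 27]
List B: [22, 22, 24]
Repeatedly compare the front elements and take the smaller:
  18 vs 22 -> take 18
  26 vs 22 -> take 22
  26 vs 22 -> take 22
  26 vs 24 -> take 24
  B is exhausted; append the rest of A: [26, 27]
Final answer: [18, 22, 22, 24, 26, 27]


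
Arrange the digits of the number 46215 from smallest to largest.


The number 46215 has digits: 4, 6, 2, 1, 5
Sorted: 1, 2, 4, 5, 6
Joining the sorted digits gives the result.
Final answer: 12456


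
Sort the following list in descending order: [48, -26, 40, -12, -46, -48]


Original list: [48, -26, 40, -12, -46, -48]
Repeatedly take the largest remaining element:
  Remaining [48, -26, 40, -12, -46, -48] -> largest is 48
  Remaining [-26, 40, -12, -46, -48] -> largest is 40
  Remaining [-26, -12, -46, -48] -> largest is -12
  Remaining [-26, -46, -48] -> largest is -26
  Remaining [-46, -48] -> largest is -46
  Remaining [-48] -> largest is -48
Collecting the picks in order gives the descending list.
Final answer: [48, 40, -12, -26, -46, -48]


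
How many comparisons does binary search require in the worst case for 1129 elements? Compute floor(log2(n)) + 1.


Binary search halves the search space each step.
Maximum comparisons = floor(log2(1129)) + 1
log2(1129) = 10.1408
floor(log2(1129)) = 10, so 10 + 1 = 11
Final answer: 11


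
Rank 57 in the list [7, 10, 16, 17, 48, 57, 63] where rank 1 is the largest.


Sort descending: [63, 57, 48, 17, 16, 10, 7]
Find 57 in the sorted list.
57 is at position 2.
Final answer: 2


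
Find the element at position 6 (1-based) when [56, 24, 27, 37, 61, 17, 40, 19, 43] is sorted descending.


Sort descending: [61, 56, 43, 40, 37, 27, 24, 19, 17]
The 6th element (1-indexed) is at index 5.
Value = 27
Final answer: 27


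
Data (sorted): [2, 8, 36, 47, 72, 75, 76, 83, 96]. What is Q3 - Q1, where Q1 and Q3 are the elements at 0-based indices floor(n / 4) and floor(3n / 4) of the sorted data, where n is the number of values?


The data has n = 9 elements.
Q1 index = floor(9 / 4) = floor(2.25) = 2; Q3 index = floor(3 * 9 / 4) = floor(6.75) = 6
Q1 = element at index 2 = 36
Q3 = element at index 6 = 76
IQR = 76 - 36 = 40
Final answer: 40


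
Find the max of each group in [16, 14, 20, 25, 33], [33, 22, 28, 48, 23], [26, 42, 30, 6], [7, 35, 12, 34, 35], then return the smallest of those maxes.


Find max of each group:
  Group 1: [16, 14, 20, 25, 33] -> max = 33
  Group 2: [33, 22, 28, 48, 23] -> max = 48
  Group 3: [26, 42, 30, 6] -> max = 42
  Group 4: [7, 35, 12, 34, 35] -> max = 35
Maxes: [33, 48, 42, 35]
Minimum of maxes = 33
Final answer: 33


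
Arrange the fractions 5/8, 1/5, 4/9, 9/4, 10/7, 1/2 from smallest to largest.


Convert to decimal for comparison:
  5/8 = 0.625
  1/5 = 0.2
  4/9 = 0.4444
  9/4 = 2.25
  10/7 = 1.4286
  1/2 = 0.5
Decimals in increasing order: 0.2 < 0.4444 < 0.5 < 0.625 < 1.4286 < 2.25
Writing each back as its fraction gives the sorted order.
Final answer: 1/5, 4/9, 1/2, 5/8, 10/7, 9/4


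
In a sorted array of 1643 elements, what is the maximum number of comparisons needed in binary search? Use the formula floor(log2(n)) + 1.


Binary search halves the search space each step.
Maximum comparisons = floor(log2(1643)) + 1
log2(1643) = 10.6821
floor(log2(1643)) = 10, so 10 + 1 = 11
Final answer: 11


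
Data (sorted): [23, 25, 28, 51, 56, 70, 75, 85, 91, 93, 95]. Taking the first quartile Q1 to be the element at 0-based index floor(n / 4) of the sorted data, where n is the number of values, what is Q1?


The list has n = 11 elements.
Q1 index = floor(11 / 4) = floor(2.75) = 2
Counting from index 0 in the sorted data, the element at index 2 is 28.
Final answer: 28


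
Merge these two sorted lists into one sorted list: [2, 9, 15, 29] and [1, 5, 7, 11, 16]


List A: [2, 9, 15, 29]
List B: [1, 5, 7, 11, 16]
Repeatedly compare the front elements and take the smaller:
  2 vs 1 -> take 1
  2 vs 5 -> take 2
  9 vs 5 -> take 5
  9 vs 7 -> take 7
  9 vs 11 -> take 9
  15 vs 11 -> take 11
  15 vs 16 -> take 15
  29 vs 16 -> take 16
  B is exhausted; append the rest of A: [29]
Final answer: [1, 2, 5, 7, 9, 11, 15, 16, 29]


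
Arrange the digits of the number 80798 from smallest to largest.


The number 80798 has digits: 8, 0, 7, 9, 8
Sorted: 0, 7, 8, 8, 9
Joining the sorted digits gives the result.
Final answer: 07889


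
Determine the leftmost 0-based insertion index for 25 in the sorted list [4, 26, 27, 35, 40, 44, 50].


List is sorted: [4, 26, 27, 35, 40, 44, 50]
We need the leftmost position where 25 can be inserted, i.e. the first index whose element is >= 25 (or the end of the list if none is).
Binary search with low=0, high=7 (0-based indices):
  low=0, high=7, mid=3: a[3]=35 >= 25, so high = 3
  low=0, high=3, mid=1: a[1]=26 >= 25, so high = 1
  low=0, high=1, mid=0: a[0]=4 < 25, so low = 1
Now low = high = 1, so the insertion index is 1.
Final answer: 1


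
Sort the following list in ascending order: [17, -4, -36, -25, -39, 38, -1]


Original list: [17, -4, -36, -25, -39, 38, -1]
Repeatedly take the smallest remaining element:
  Remaining [17, -4, -36, -25, -39, 38, -1] -> smallest is -39
  Remaining [17, -4, -36, -25, 38, -1] -> smallest is -36
  Remaining [17, -4, -25, 38, -1] -> smallest is -25
  Remaining [17, -4, 38, -1] -> smallest is -4
  Remaining [17, 38, -1] -> smallest is -1
  Remaining [17, 38] -> smallest is 17
  Remaining [38] -> smallest is 38
Collecting the picks in order gives the sorted list.
Final answer: [-39, -36, -25, -4, -1, 17, 38]


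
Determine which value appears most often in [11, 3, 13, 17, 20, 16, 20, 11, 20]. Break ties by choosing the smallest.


Count the frequency of each value:
  3 appears 1 time(s)
  11 appears 2 time(s)
  13 appears 1 time(s)
  16 appears 1 time(s)
  17 appears 1 time(s)
  20 appears 3 time(s)
Maximum frequency is 3.
Only 20 reaches that frequency, so it is the mode.
Final answer: 20


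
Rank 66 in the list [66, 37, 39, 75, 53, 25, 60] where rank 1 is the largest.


Sort descending: [75, 66, 60, 53, 39, 37, 25]
Find 66 in the sorted list.
66 is at position 2.
Final answer: 2


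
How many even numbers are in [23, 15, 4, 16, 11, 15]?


Check each element:
  23 is odd
  15 is odd
  4 is even
  16 is even
  11 is odd
  15 is odd
Evens: [4, 16]
Count of evens = 2
Final answer: 2


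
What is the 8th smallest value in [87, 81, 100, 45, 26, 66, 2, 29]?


Sort ascending: [2, 26, 29, 45, 66, 81, 87, 100]
The 8th element (1-indexed) is at index 7.
Value = 100
Final answer: 100


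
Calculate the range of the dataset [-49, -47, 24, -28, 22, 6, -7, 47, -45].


Maximum value: 47
Minimum value: -49
Range = 47 - (-49) = 96
Final answer: 96


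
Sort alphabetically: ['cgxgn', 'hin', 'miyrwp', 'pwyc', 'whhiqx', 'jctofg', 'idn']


Compare strings character by character (the first differing letter decides):
  'cgxgn' < 'hin' since 'c' < 'h' at position 1
  'hin' < 'idn' since 'h' < 'i' at position 1
  'idn' < 'jctofg' since 'i' < 'j' at position 1
  'jctofg' < 'miyrwp' since 'j' < 'm' at position 1
  'miyrwp' < 'pwyc' since 'm' < 'p' at position 1
  'pwyc' < 'whhiqx' since 'p' < 'w' at position 1
Chaining these comparisons gives the alphabetical order.
Final answer: ['cgxgn', 'hin', 'idn', 'jctofg', 'miyrwp', 'pwyc', 'whhiqx']


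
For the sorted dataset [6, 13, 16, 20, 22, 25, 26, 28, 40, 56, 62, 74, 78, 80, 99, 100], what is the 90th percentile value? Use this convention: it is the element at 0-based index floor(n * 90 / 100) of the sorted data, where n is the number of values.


The dataset has n = 16 elements.
Index = floor(16 * 90 / 100) = floor(1440 / 100) = floor(14.4) = 14
Counting from index 0 in the sorted data, the element at index 14 is 99.
Final answer: 99


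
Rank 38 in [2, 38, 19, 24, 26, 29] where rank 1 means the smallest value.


Sort ascending: [2, 19, 24, 26, 29, 38]
Find 38 in the sorted list.
38 is at position 6 (1-indexed).
Final answer: 6


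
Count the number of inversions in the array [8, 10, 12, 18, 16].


For each element, count the later elements that are smaller than it:
  8 (index 0): smaller elements after it = [] -> 0
  10 (index 1): smaller elements after it = [] -> 0
  12 (index 2): smaller elements after it = [] -> 0
  18 (index 3): smaller elements after it = [16] -> 1
Total inversions = 0 + 0 + 0 + 1 = 1
Final answer: 1


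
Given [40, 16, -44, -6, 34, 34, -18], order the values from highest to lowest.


Original list: [40, 16, -44, -6, 34, 34, -18]
Repeatedly take the largest remaining element:
  Remaining [40, 16, -44, -6, 34, 34, -18] -> largest is 40
  Remaining [16, -44, -6, 34, 34, -18] -> largest is 34
  Remaining [16, -44, -6, 34, -18] -> largest is 34
  Remaining [16, -44, -6, -18] -> largest is 16
  Remaining [-44, -6, -18] -> largest is -6
  Remaining [-44, -18] -> largest is -18
  Remaining [-44] -> largest is -44
Collecting the picks in order gives the descending list.
Final answer: [40, 34, 34, 16, -6, -18, -44]


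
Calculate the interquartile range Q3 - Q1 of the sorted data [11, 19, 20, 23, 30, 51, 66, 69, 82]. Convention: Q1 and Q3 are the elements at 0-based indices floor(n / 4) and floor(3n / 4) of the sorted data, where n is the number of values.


The data has n = 9 elements.
Q1 index = floor(9 / 4) = floor(2.25) = 2; Q3 index = floor(3 * 9 / 4) = floor(6.75) = 6
Q1 = element at index 2 = 20
Q3 = element at index 6 = 66
IQR = 66 - 20 = 46
Final answer: 46


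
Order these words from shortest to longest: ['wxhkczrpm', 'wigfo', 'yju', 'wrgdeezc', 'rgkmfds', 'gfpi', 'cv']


Compute lengths:
  'wxhkczrpm' has length 9
  'wigfo' has length 5
  'yju' has length 3
  'wrgdeezc' has length 8
  'rgkmfds' has length 7
  'gfpi' has length 4
  'cv' has length 2
Lengths in increasing order: 2 < 3 < 4 < 5 < 7 < 8 < 9
Listing the words in that order gives the answer.
Final answer: ['cv', 'yju', 'gfpi', 'wigfo', 'rgkmfds', 'wrgdeezc', 'wxhkczrpm']


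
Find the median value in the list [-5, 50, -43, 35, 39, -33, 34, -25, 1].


First, sort the list: [-43, -33, -25, -5, 1, 34, 35, 39, 50]
The list has 9 elements (odd count).
The middle index is 4 (0-based), and the element there is 1.
Final answer: 1


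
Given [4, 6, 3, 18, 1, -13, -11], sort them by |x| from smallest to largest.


Compute absolute values:
  |4| = 4
  |6| = 6
  |3| = 3
  |18| = 18
  |1| = 1
  |-13| = 13
  |-11| = 11
Absolute values in increasing order: 1 < 3 < 4 < 6 < 11 < 13 < 18
Listing the original numbers in that order gives the answer.
Final answer: [1, 3, 4, 6, -11, -13, 18]


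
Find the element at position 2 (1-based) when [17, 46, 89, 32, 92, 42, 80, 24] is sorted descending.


Sort descending: [92, 89, 80, 46, 42, 32, 24, 17]
The 2nd element (1-indexed) is at index 1.
Value = 89
Final answer: 89


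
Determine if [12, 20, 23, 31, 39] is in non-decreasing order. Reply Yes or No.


Check consecutive pairs:
  12 <= 20? True
  20 <= 23? True
  23 <= 31? True
  31 <= 39? True
Every consecutive pair is in order, so the list is non-decreasing.
Final answer: Yes


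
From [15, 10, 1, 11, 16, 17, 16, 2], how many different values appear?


List all unique values:
Distinct values: [1, 2, 10, 11, 15, 16, 17]
Count = 7
Final answer: 7


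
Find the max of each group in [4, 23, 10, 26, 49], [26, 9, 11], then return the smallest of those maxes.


Find max of each group:
  Group 1: [4, 23, 10, 26, 49] -> max = 49
  Group 2: [26, 9, 11] -> max = 26
Maxes: [49, 26]
Minimum of maxes = 26
Final answer: 26


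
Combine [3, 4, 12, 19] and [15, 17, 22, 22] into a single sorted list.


List A: [3, 4, 12, 19]
List B: [15, 17, 22, 22]
Repeatedly compare the front elements and take the smaller:
  3 vs 15 -> take 3
  4 vs 15 -> take 4
  12 vs 15 -> take 12
  19 vs 15 -> take 15
  19 vs 17 -> take 17
  19 vs 22 -> take 19
  A is exhausted; append the rest of B: [22, 22]
Final answer: [3, 4, 12, 15, 17, 19, 22, 22]


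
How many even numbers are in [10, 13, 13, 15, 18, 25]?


Check each element:
  10 is even
  13 is odd
  13 is odd
  15 is odd
  18 is even
  25 is odd
Evens: [10, 18]
Count of evens = 2
Final answer: 2


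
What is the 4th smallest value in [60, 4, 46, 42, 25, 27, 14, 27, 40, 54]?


Sort ascending: [4, 14, 25, 27, 27, 40, 42, 46, 54, 60]
The 4th element (1-indexed) is at index 3.
Value = 27
Final answer: 27


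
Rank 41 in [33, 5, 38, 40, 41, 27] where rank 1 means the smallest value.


Sort ascending: [5, 27, 33, 38, 40, 41]
Find 41 in the sorted list.
41 is at position 6 (1-indexed).
Final answer: 6


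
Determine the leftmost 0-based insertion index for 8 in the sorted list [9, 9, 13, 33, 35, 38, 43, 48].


List is sorted: [9, 9, 13, 33, 35, 38, 43, 48]
We need the leftmost position where 8 can be inserted, i.e. the first index whose element is >= 8 (or the end of the list if none is).
Binary search with low=0, high=8 (0-based indices):
  low=0, high=8, mid=4: a[4]=35 >= 8, so high = 4
  low=0, high=4, mid=2: a[2]=13 >= 8, so high = 2
  low=0, high=2, mid=1: a[1]=9 >= 8, so high = 1
  low=0, high=1, mid=0: a[0]=9 >= 8, so high = 0
Now low = high = 0, so the insertion index is 0.
Final answer: 0


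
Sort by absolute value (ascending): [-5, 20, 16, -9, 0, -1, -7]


Compute absolute values:
  |-5| = 5
  |20| = 20
  |16| = 16
  |-9| = 9
  |0| = 0
  |-1| = 1
  |-7| = 7
Absolute values in increasing order: 0 < 1 < 5 < 7 < 9 < 16 < 20
Listing the original numbers in that order gives the answer.
Final answer: [0, -1, -5, -7, -9, 16, 20]


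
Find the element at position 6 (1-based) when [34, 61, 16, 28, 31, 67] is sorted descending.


Sort descending: [67, 61, 34, 31, 28, 16]
The 6th element (1-indexed) is at index 5.
Value = 16
Final answer: 16


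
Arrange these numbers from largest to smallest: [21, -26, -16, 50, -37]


Original list: [21, -26, -16, 50, -37]
Repeatedly take the largest remaining element:
  Remaining [21, -26, -16, 50, -37] -> largest is 50
  Remaining [21, -26, -16, -37] -> largest is 21
  Remaining [-26, -16, -37] -> largest is -16
  Remaining [-26, -37] -> largest is -26
  Remaining [-37] -> largest is -37
Collecting the picks in order gives the descending list.
Final answer: [50, 21, -16, -26, -37]


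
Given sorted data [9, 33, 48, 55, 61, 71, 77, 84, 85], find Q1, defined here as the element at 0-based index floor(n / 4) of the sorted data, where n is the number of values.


The list has n = 9 elements.
Q1 index = floor(9 / 4) = floor(2.25) = 2
Counting from index 0 in the sorted data, the element at index 2 is 48.
Final answer: 48


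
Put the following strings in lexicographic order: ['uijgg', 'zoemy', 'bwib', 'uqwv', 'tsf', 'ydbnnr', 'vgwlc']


Compare strings character by character (the first differing letter decides):
  'bwib' < 'tsf' since 'b' < 't' at position 1
  'tsf' < 'uijgg' since 't' < 'u' at position 1
  'uijgg' < 'uqwv' since 'i' < 'q' at position 2
  'uqwv' < 'vgwlc' since 'u' < 'v' at position 1
  'vgwlc' < 'ydbnnr' since 'v' < 'y' at position 1
  'ydbnnr' < 'zoemy' since 'y' < 'z' at position 1
Chaining these comparisons gives the alphabetical order.
Final answer: ['bwib', 'tsf', 'uijgg', 'uqwv', 'vgwlc', 'ydbnnr', 'zoemy']


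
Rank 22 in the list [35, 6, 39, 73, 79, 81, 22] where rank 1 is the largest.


Sort descending: [81, 79, 73, 39, 35, 22, 6]
Find 22 in the sorted list.
22 is at position 6.
Final answer: 6


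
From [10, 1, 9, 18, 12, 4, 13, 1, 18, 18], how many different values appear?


List all unique values:
Distinct values: [1, 4, 9, 10, 12, 13, 18]
Count = 7
Final answer: 7


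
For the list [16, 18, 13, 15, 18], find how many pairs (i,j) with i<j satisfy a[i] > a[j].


For each element, count the later elements that are smaller than it:
  16 (index 0): smaller elements after it = [13, 15] -> 2
  18 (index 1): smaller elements after it = [13, 15] -> 2
  13 (index 2): smaller elements after it = [] -> 0
  15 (index 3): smaller elements after it = [] -> 0
Total inversions = 2 + 2 + 0 + 0 = 4
Final answer: 4
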